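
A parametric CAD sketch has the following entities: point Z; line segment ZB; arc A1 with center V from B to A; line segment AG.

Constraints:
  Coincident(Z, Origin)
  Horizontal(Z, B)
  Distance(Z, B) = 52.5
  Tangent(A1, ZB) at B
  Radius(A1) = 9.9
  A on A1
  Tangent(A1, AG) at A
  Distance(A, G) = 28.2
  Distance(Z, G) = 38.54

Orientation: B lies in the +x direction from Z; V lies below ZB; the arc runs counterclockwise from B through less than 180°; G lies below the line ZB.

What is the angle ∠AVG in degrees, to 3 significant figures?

70.7°

Checks: ∠(VB, BZ) = 90.00° ✓; |VB| = 9.900 ✓; |VA| = 9.900 ✓; ∠(VA, AG) = 90.00° ✓; |AG| = 28.20 ✓; |ZG| = 38.54 ✓.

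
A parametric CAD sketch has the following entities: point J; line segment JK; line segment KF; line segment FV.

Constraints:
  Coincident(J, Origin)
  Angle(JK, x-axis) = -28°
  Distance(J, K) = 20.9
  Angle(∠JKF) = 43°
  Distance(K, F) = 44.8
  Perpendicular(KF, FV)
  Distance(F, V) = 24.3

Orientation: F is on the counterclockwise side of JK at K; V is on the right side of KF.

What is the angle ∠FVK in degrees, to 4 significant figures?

61.52°

J is at the origin; JK runs at -28.0° with length 20.9, so K = 20.9·(cos -28.0°, sin -28.0°) = (18.45, -9.812). ∠JKF = 43.0°, so KF runs at -28.0° + (180° − 43.0°) = 109.0° from the x-axis; with |KF| = 44.8, F = K + 44.8·(cos 109.0°, sin 109.0°) = (3.868, 32.55). The perpendicularity gives FV at right angles to KF; with |FV| = 24.3 on the right of KF, V = F + 24.3·(0.9455, 0.3256) = (26.84, 40.46). Then cos ∠FVK = VF·VK / (|VF||VK|), giving 61.52°.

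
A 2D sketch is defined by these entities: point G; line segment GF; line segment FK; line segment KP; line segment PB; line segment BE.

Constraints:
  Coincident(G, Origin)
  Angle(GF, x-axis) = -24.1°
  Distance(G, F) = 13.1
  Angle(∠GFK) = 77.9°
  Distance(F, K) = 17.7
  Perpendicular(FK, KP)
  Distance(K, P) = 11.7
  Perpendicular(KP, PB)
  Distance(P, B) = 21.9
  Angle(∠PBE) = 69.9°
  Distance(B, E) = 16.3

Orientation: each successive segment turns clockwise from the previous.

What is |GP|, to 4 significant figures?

15.00

∠GFK = 77.9° gives FK at -126.2° from the x-axis; with |FK| = 17.7, K = (1.504, -19.63). FK ⟂ KP, so KP runs at 143.8°; with |KP| = 11.7, P = (-7.937, -12.72). Then |GP| = |P − G| = 15.00.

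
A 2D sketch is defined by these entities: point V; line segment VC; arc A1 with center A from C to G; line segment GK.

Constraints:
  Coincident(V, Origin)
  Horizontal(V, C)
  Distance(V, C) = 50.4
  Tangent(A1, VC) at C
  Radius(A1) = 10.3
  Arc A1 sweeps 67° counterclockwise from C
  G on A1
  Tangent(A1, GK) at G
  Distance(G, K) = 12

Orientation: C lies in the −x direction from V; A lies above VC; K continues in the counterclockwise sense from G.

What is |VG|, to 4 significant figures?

41.40

A1 meets VC tangentially, so AC is at right angles to VC, so A = C + (0, 10.3) = (-50.40, 10.30). On A1, C sits at bearing -90° from A; a 67° counterclockwise sweep puts G at bearing -23°, so G = A + 10.3·(cos -23°, sin -23°) = (-40.92, 6.275). Then |VG| = |G − V| = 41.40.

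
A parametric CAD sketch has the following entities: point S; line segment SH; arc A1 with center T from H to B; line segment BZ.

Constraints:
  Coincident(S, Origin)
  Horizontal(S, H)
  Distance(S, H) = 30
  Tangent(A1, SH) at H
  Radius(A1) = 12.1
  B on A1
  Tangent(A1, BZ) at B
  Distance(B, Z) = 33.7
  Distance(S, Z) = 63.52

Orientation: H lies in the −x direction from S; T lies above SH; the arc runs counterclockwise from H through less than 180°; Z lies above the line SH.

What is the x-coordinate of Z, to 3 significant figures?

-45.4

Checks: |TB| = 12.10 ✓; ∠(TB, BZ) = 90.00° ✓; |BZ| = 33.70 ✓; |SZ| = 63.52 ✓.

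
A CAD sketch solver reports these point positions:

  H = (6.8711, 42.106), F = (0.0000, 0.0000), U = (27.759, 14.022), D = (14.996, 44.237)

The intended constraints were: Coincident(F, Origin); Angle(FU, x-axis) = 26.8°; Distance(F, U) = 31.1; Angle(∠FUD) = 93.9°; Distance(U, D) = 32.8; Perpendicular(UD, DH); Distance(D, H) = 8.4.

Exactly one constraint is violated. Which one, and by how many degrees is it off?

Perpendicular(UD, DH) — off by 8.20°.

F = (0.00, 0.00) ✓; FU at 26.80° ✓; |FU| = 31.10 ✓; ∠FUD = 93.90° ✓; |UD| = 32.80 ✓; ∠(UD, DH) = 81.80° ✗; |DH| = 8.400 ✓.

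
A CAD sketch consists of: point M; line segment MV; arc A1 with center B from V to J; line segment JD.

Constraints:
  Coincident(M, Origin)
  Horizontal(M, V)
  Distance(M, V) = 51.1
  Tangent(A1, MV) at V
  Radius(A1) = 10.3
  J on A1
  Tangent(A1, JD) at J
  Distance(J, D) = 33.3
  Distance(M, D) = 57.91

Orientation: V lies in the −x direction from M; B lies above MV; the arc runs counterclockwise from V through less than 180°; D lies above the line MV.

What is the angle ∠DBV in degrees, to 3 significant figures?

159°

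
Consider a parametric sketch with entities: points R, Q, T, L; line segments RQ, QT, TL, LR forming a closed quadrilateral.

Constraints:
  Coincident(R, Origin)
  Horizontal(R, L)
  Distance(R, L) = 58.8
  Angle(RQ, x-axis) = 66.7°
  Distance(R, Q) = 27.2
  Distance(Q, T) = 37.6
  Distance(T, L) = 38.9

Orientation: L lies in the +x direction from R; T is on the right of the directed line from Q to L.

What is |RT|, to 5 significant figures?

24.176

R is at the origin; RL is horizontal with |RL| = 58.8 and L in +x, so L = (58.8, 0). RQ runs at 66.7° with |RQ| = 27.2, so Q = (10.759, 24.982). T is determined by |QT| = 37.6 and |TL| = 38.9 together: it lies at the intersection of circle(Q, 37.6) and circle(L, 38.9). With |QL| = 54.148, the foot of the radical line on QL is 26.156 from Q and the perpendicular offset is √(37.6² − 26.156²) = 27.012. Taking the right-of-QL solution: T = (21.503, -11.051).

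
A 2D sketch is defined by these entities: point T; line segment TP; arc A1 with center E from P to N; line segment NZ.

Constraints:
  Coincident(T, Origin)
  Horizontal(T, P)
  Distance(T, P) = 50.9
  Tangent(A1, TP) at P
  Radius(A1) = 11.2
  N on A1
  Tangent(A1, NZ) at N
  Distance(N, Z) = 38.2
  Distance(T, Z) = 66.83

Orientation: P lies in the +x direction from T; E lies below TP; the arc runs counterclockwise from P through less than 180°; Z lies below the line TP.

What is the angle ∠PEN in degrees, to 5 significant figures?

96.215°

T is at the origin; TP is horizontal with |TP| = 50.9 and P on the +x side, so P = (50.900, 0.0000). The tangent condition forces EP to be normal to TP, so E = P + (0, -11.2) = (50.900, -11.200). Since EN ⟂ NZ (tangency), |EZ| = √(11.2² + 38.2²) = 39.808 regardless of where N sits on A1. So Z lies on both circle(T, 66.83) and circle(E, 39.808); the below-TP intersection is Z = (43.901, -50.388). N is the foot of the tangent from Z: N = (39.766, -12.412).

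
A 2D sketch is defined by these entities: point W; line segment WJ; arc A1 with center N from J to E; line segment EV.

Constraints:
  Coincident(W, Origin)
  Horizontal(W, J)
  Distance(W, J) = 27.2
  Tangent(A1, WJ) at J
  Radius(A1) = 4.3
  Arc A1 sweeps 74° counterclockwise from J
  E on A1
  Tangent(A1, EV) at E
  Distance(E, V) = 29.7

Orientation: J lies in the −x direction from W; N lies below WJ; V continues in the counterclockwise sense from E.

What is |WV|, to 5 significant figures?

50.640

W is at the origin; W and J share the same y with |WJ| = 27.2 and J on the −x side, so J = (-27.200, 0.0000). The tangent condition forces NJ to be normal to WJ, so N = J + (0, -4.3) = (-27.200, -4.3000). On A1, J sits at bearing 90° from N; a 74° counterclockwise sweep puts E at bearing 164°, so E = N + 4.3·(cos 164°, sin 164°) = (-31.333, -3.1148). Since A1 is tangent to EV there, NE ⟂ EV, so EV runs along (−sin 164°, cos 164°); with |EV| = 29.7, V = (-39.520, -31.664). Then |WV| = |V − W| = 50.640.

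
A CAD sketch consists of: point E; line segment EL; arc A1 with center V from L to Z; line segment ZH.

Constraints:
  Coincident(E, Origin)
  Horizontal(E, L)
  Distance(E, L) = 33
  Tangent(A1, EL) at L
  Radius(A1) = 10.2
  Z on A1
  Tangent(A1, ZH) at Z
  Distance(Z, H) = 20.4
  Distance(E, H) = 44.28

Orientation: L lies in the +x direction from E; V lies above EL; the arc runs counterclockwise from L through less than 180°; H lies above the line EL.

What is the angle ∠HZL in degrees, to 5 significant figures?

117.65°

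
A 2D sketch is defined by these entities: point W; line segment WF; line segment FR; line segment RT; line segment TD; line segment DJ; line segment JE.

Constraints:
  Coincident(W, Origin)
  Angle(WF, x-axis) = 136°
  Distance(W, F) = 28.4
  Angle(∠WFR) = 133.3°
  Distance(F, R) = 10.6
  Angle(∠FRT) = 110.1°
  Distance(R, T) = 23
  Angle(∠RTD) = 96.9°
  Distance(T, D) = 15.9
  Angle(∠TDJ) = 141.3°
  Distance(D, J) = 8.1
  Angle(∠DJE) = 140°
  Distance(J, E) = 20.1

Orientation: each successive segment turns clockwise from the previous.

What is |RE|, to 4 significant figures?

28.99

W is at the origin; WF runs at 136.0° with length 28.4, so F = (-20.43, 19.73). ∠WFR = 133.3° gives FR at 89.30° from the x-axis; with |FR| = 10.6, R = (-20.30, 30.33). ∠FRT = 110.1° gives RT at 19.40° from the x-axis; with |RT| = 23.0, T = (1.394, 37.97). ∠RTD = 96.9° gives TD at -63.70° from the x-axis; with |TD| = 15.9, D = (8.439, 23.71). ∠TDJ = 141.3° gives DJ at -102.4° from the x-axis; with |DJ| = 8.1, J = (6.700, 15.80). ∠DJE = 140.0° gives JE at -142.4° from the x-axis; with |JE| = 20.1, E = (-9.225, 3.538). Then |RE| = |E − R| = 28.99.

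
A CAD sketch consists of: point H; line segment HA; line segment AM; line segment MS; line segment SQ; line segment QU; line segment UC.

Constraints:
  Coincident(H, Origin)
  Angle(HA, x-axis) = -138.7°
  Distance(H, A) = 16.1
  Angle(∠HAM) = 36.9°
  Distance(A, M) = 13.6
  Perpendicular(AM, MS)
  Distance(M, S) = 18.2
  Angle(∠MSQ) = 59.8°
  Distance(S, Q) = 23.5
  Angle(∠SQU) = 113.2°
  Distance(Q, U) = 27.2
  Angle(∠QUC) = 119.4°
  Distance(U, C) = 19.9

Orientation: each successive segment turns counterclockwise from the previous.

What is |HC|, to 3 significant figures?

37.9

H is at the origin; HA runs at -138.7° with length 16.1, so A = (-12.1, -10.6). ∠HAM = 36.9° gives AM at 4.40° from the x-axis; with |AM| = 13.6, M = (1.46, -9.58). AM ⟂ MS, so MS runs at 94.4°; with |MS| = 18.2, S = (0.0683, 8.56). ∠MSQ = 59.8° gives SQ at -145° from the x-axis; with |SQ| = 23.5, Q = (-19.3, -4.78). ∠SQU = 113.2° gives QU at -78.6° from the x-axis; with |QU| = 27.2, U = (-13.9, -31.4). ∠QUC = 119.4° gives UC at -18.0° from the x-axis; with |UC| = 19.9, C = (5.03, -37.6). Then |HC| = |C − H| = 37.9.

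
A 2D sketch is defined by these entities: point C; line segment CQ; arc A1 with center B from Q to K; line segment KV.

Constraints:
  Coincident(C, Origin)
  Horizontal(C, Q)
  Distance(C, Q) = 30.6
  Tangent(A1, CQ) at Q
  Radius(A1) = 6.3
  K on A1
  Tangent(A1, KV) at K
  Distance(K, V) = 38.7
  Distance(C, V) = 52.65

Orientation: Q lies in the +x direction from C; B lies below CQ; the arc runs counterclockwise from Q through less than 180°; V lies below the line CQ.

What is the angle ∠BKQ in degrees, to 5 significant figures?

43.164°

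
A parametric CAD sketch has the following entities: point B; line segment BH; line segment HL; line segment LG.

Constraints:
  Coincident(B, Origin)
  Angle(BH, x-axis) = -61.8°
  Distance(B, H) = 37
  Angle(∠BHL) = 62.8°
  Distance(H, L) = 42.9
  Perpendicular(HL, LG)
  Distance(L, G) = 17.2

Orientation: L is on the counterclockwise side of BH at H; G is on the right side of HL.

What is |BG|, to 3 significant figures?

56.4

∠BHL = 62.8°, so HL runs at -61.8° + (180° − 62.8°) = 55.4° from the x-axis; with |HL| = 42.9, L = H + 42.9·(cos 55.4°, sin 55.4°) = (41.8, 2.70). HL is perpendicular to LG; with |LG| = 17.2 on the right of HL, G = L + 17.2·(0.823, -0.568) = (56.0, -7.06). Then |BG| = |G − B| = 56.4.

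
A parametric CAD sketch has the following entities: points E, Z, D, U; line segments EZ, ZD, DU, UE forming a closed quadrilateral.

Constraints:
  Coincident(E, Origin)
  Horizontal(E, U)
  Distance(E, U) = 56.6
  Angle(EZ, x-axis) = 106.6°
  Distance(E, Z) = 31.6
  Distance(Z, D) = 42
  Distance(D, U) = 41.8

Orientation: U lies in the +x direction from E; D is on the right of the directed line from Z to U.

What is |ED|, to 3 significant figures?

15.6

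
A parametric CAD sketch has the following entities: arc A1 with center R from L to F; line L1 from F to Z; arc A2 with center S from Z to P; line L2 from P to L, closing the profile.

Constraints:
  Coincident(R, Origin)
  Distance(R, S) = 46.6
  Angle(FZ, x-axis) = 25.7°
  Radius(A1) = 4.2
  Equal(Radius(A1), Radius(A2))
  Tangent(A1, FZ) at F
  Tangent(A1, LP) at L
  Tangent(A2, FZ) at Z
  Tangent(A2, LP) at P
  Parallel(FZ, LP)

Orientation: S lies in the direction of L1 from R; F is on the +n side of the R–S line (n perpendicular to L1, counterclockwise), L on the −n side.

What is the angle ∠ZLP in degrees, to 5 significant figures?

10.218°

The slot axis is L1's direction at 25.7°, so u = (cos 25.7°, sin 25.7°) = (0.90108, 0.43366) and n = (−sin 25.7°, cos 25.7°) = (-0.43366, 0.90108). R is at the origin and S lies 46.6 along u from R, so S = 46.6·u = (41.990, 20.209). Tangency of A1 to both parallel lines with radius 4.2 puts F and L at R ± 4.2·n: F = (-1.8214, 3.7845), L = (1.8214, -3.7845). Equal radii place Z and P the same way about S: Z = S + 4.2·n = (40.169, 23.993), P = S − 4.2·n = (43.812, 16.424). Then cos ∠ZLP = LZ·LP / (|LZ||LP|), giving 10.218°.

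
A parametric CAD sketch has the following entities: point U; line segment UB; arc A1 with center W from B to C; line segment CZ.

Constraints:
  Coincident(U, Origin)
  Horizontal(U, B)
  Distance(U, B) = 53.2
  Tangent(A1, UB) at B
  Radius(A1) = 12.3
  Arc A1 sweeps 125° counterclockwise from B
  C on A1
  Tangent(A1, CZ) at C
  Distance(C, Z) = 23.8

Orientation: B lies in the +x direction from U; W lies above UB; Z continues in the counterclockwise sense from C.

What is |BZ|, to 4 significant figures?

39.01

U is at the origin; U and B share the same y with |UB| = 53.2 and B on the +x side, so B = (53.20, 0.000). A1 meets UB tangentially, so WB is at right angles to UB, so W = B + (0, 12.3) = (53.20, 12.30). On A1, B sits at bearing -90° from W; a 125° counterclockwise sweep puts C at bearing 35°, so C = W + 12.3·(cos 35°, sin 35°) = (63.28, 19.35). A1 meets CZ tangentially, so WC is at right angles to CZ, so CZ runs along (−sin 35°, cos 35°); with |CZ| = 23.8, Z = (49.62, 38.85). Then |BZ| = |Z − B| = 39.01.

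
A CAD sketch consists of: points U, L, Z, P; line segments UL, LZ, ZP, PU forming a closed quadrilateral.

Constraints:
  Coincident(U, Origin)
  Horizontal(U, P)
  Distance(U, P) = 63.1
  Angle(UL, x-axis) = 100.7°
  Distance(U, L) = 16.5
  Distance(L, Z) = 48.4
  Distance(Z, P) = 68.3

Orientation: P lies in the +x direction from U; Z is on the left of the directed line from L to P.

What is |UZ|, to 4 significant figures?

61.18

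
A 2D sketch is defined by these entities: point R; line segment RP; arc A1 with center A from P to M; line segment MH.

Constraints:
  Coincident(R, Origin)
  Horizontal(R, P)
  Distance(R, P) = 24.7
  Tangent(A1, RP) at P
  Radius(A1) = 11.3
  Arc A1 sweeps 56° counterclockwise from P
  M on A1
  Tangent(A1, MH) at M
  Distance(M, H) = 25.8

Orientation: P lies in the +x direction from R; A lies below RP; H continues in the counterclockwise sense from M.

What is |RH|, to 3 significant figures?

26.4

R is at the origin; R and P share the same y with |RP| = 24.7 and P on the +x side, so P = (24.7, 0.00). Since A1 is tangent to RP there, AP ⟂ RP, so A = P + (0, -11.3) = (24.7, -11.3). On A1, P sits at bearing 90° from A; a 56° counterclockwise sweep puts M at bearing 146°, so M = A + 11.3·(cos 146°, sin 146°) = (15.3, -4.98). The tangent condition forces AM to be normal to MH, so MH runs along (−sin 146°, cos 146°); with |MH| = 25.8, H = (0.905, -26.4). Then |RH| = |H − R| = 26.4.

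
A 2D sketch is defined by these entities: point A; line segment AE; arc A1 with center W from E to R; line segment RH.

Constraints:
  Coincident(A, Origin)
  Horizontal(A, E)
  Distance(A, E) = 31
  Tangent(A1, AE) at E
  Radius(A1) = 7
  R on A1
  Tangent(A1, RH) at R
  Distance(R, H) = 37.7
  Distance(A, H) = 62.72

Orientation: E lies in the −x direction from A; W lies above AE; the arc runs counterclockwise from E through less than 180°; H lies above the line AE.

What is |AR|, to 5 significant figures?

27.501

A is at the origin; A and E share the same y with |AE| = 31.0 and E on the −x side, so E = (-31.000, 0.0000). Since A1 is tangent to AE there, WE ⟂ AE, so W = E + (0, 7) = (-31.000, 7.0000). Since WR ⟂ RH (tangency), |WH| = √(7.0² + 37.7²) = 38.344 regardless of where R sits on A1. So H lies on both circle(A, 62.72) and circle(W, 38.344); the above-AE intersection is H = (-46.527, 42.060). R is the foot of the tangent from H: R = (-25.225, 10.955).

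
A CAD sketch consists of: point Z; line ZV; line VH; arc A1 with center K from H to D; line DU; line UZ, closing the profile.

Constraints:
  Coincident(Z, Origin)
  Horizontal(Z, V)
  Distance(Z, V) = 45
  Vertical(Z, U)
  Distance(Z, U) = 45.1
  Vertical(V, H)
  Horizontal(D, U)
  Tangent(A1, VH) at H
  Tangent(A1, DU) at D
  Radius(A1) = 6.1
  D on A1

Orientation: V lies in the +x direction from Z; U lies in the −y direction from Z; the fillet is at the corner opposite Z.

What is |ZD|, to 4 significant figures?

59.56

The virtual corner opposite Z is at (45.00, -45.10). Since A1 is tangent to VH there, KH ⟂ VH and the tangent condition forces KD to be normal to DU, with radius 6.1, so the center K sits 6.1 in from both sides at K = (38.90, -39.00). That places the tangent points at H = (45.00, -39.00) on VH and D = (38.90, -45.10) on DU. Then |ZD| = |D − Z| = 59.56.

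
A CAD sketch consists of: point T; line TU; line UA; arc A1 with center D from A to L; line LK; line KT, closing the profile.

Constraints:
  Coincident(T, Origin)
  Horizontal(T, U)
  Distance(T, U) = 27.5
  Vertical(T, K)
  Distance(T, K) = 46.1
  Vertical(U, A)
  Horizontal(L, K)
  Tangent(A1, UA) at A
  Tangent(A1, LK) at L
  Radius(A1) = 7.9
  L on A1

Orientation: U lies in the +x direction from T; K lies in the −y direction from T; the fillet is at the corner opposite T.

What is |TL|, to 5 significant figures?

50.094

T is at the origin; TU is horizontal with |TU| = 27.5 and U on the +x side, so U = (27.500, 0.0000). T and K share the same x with |TK| = 46.1 and K on the −y side, so K = (0.0000, -46.100). The virtual corner opposite T is at (27.500, -46.100). Tangency of A1 to UA means the radius DA is perpendicular to UA and A1 meets LK tangentially, so DL is at right angles to LK, with radius 7.9, so the center D sits 7.9 in from both sides at D = (19.600, -38.200). That places the tangent points at A = (27.500, -38.200) on UA and L = (19.600, -46.100) on LK. Then |TL| = |L − T| = 50.094.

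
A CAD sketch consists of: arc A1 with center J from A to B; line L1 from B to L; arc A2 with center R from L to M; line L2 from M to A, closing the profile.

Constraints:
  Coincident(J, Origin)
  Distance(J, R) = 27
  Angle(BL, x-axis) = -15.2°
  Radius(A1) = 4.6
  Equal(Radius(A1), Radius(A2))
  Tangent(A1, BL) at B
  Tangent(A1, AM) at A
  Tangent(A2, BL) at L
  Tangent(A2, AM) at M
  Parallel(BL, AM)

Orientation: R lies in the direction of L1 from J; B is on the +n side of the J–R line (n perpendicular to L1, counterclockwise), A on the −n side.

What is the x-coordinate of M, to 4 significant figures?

24.85

The slot axis is L1's direction at -15.2°, so u = (cos -15.2°, sin -15.2°) = (0.9650, -0.2622) and n = (−sin -15.2°, cos -15.2°) = (0.2622, 0.9650). J is at the origin and R lies 27.0 along u from J, so R = 27.0·u = (26.06, -7.079). Tangency of A1 to both parallel lines with radius 4.6 puts B and A at J ± 4.6·n: B = (1.206, 4.439), A = (-1.206, -4.439). Equal radii place L and M the same way about R: L = R + 4.6·n = (27.26, -2.640), M = R − 4.6·n = (24.85, -11.52). So M.x = 24.85.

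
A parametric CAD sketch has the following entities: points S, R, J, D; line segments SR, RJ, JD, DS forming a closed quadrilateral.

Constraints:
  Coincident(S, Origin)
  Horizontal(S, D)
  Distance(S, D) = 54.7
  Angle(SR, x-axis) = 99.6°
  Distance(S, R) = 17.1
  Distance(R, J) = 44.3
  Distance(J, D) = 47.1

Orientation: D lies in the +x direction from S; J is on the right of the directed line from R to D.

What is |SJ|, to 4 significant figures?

27.91

S is at the origin; S and D share the same y with |SD| = 54.7 and D in +x, so D = (54.7, 0). SR runs at 99.6° with |SR| = 17.1, so R = (-2.852, 16.86). J is determined by |RJ| = 44.3 and |JD| = 47.1 together: it lies at the intersection of circle(R, 44.3) and circle(D, 47.1). With |RD| = 59.97, the foot of the radical line on RD is 27.85 from R and the perpendicular offset is √(44.3² − 27.85²) = 34.45. Taking the right-of-RD solution: J = (14.19, -24.03).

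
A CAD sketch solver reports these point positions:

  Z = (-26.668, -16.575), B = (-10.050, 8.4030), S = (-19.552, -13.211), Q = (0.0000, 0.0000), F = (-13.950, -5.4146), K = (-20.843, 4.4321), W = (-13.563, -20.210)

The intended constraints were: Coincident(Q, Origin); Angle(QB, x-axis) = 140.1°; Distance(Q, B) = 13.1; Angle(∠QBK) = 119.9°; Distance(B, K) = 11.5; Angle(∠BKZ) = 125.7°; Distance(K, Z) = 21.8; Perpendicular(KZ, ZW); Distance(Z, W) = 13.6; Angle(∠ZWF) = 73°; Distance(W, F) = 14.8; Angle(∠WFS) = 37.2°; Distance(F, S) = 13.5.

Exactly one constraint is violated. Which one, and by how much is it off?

Distance(F, S) = 13.5 — off by 3.90.

Q = (0.00, 0.00) ✓; QB at 140.1° ✓; |QB| = 13.10 ✓; ∠QBK = 119.9° ✓; |BK| = 11.50 ✓; ∠BKZ = 125.7° ✓; |KZ| = 21.80 ✓; ∠(KZ, ZW) = 90.00° ✓; |ZW| = 13.60 ✓; ∠ZWF = 73.00° ✓; |WF| = 14.80 ✓; ∠WFS = 37.20° ✓; |FS| = 9.600 ✗.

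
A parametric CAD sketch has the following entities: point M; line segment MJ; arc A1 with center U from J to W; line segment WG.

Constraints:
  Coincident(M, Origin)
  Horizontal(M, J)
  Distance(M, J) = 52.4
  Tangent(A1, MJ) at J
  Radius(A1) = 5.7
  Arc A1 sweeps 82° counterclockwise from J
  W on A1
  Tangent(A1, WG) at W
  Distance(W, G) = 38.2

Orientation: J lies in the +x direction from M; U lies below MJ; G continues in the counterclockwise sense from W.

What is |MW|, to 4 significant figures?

47.01

Tangency of A1 to MJ means the radius UJ is perpendicular to MJ, so U = J + (0, -5.7) = (52.40, -5.700). On A1, J sits at bearing 90° from U; an 82° counterclockwise sweep puts W at bearing 172°, so W = U + 5.7·(cos 172°, sin 172°) = (46.76, -4.907). Then |MW| = |W − M| = 47.01.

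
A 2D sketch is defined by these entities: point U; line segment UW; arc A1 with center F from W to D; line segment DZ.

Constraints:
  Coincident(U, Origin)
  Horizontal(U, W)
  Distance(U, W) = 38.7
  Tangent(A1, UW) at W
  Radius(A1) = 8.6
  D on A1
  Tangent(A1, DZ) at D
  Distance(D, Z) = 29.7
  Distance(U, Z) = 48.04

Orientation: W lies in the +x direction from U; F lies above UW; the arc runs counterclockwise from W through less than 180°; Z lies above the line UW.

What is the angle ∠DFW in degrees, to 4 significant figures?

123.8°

Checks: |UW| = 38.70 ✓; |FD| = 8.600 ✓; ∠(FD, DZ) = 90.00° ✓; |DZ| = 29.70 ✓; |UZ| = 48.04 ✓.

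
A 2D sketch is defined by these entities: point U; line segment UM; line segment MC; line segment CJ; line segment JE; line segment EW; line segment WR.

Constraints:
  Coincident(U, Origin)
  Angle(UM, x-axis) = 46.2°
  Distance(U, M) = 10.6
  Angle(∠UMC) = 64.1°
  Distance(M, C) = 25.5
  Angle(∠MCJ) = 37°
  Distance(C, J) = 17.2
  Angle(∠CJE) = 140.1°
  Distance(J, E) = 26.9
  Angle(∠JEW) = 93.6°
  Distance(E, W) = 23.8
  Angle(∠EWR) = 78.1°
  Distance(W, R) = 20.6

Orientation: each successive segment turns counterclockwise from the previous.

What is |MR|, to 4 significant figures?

11.83

∠JEW = 93.6° gives EW at 71.40° from the x-axis; with |EW| = 23.8, W = (26.54, 17.01). ∠EWR = 78.1° gives WR at 173.3° from the x-axis; with |WR| = 20.6, R = (6.076, 19.41). Then |MR| = |R − M| = 11.83.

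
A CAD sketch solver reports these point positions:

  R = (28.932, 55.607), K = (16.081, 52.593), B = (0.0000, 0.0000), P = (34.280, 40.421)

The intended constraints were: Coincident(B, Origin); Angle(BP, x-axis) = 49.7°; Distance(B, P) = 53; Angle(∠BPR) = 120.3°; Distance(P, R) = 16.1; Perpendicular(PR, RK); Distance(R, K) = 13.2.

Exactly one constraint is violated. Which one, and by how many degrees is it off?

Perpendicular(PR, RK) — off by 6.20°.

B = (0.00, 0.00) ✓; BP at 49.70° ✓; |BP| = 53.00 ✓; ∠BPR = 120.3° ✓; |PR| = 16.10 ✓; ∠(PR, RK) = 83.80° ✗; |RK| = 13.20 ✓.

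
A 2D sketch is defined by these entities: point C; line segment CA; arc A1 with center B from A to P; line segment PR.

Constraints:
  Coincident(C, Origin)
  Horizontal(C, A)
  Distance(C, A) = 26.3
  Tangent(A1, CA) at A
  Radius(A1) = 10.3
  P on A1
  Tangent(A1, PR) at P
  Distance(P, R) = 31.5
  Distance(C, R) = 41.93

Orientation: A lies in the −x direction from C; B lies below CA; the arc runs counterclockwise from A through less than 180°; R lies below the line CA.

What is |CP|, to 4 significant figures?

37.97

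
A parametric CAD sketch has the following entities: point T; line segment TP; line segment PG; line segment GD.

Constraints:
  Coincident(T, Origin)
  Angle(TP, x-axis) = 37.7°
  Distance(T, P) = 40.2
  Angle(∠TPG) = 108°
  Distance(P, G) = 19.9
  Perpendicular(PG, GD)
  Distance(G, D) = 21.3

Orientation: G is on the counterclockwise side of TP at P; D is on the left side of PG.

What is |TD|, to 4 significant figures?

36.49

T is at the origin; TP runs at 37.7° with length 40.2, so P = 40.2·(cos 37.7°, sin 37.7°) = (31.81, 24.58). ∠TPG = 108.0°, so PG runs at 37.7° + (180° − 108.0°) = 109.7° from the x-axis; with |PG| = 19.9, G = P + 19.9·(cos 109.7°, sin 109.7°) = (25.10, 43.32). PG is perpendicular to GD; with |GD| = 21.3 on the left of PG, D = G + 21.3·(-0.9415, -0.3371) = (5.046, 36.14). Then |TD| = |D − T| = 36.49.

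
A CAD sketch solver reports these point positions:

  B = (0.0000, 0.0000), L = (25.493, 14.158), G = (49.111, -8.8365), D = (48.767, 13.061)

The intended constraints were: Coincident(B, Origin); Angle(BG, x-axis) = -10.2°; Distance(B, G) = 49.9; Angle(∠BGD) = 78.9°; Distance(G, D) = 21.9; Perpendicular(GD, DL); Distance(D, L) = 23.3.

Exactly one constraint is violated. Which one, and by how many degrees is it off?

Perpendicular(GD, DL) — off by 3.60°.

B = (0.00, 0.00) ✓; BG at -10.20° ✓; |BG| = 49.90 ✓; ∠BGD = 78.90° ✓; |GD| = 21.90 ✓; ∠(GD, DL) = 86.40° ✗; |DL| = 23.30 ✓.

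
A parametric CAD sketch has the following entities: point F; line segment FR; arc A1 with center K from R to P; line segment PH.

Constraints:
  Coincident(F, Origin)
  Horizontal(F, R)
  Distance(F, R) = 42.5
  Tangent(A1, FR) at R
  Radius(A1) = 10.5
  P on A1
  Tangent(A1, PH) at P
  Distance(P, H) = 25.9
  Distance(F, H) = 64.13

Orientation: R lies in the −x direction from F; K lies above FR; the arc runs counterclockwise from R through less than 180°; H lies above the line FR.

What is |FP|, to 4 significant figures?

39.13

Checks: F.y = 0.00, R.y = 0.00 ✓; |KP| = 10.50 ✓; ∠(KP, PH) = 90.00° ✓; |PH| = 25.90 ✓; |FH| = 64.13 ✓.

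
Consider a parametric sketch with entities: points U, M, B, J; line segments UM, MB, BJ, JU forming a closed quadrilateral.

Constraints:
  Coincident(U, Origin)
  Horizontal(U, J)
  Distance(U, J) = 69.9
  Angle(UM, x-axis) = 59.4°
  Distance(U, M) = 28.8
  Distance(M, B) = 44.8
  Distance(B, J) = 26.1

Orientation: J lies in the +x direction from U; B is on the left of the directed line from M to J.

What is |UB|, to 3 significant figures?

64.1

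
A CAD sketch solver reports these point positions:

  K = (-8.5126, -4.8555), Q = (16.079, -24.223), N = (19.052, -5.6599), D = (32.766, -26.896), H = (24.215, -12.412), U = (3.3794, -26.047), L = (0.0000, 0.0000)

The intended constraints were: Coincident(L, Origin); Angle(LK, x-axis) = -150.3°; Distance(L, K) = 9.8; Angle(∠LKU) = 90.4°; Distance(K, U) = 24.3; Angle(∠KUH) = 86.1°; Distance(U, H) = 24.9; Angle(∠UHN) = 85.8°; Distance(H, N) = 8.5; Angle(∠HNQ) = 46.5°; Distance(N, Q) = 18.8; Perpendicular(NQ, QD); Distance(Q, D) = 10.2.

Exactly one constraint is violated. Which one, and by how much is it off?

Distance(Q, D) = 10.2 — off by 6.70.

L = (0.00, 0.00) ✓; LK at -150.3° ✓; |LK| = 9.800 ✓; ∠LKU = 90.40° ✓; |KU| = 24.30 ✓; ∠KUH = 86.10° ✓; |UH| = 24.90 ✓; ∠UHN = 85.80° ✓; |HN| = 8.500 ✓; ∠HNQ = 46.50° ✓; |NQ| = 18.80 ✓; ∠(NQ, QD) = 90.00° ✓; |QD| = 16.90 ✗.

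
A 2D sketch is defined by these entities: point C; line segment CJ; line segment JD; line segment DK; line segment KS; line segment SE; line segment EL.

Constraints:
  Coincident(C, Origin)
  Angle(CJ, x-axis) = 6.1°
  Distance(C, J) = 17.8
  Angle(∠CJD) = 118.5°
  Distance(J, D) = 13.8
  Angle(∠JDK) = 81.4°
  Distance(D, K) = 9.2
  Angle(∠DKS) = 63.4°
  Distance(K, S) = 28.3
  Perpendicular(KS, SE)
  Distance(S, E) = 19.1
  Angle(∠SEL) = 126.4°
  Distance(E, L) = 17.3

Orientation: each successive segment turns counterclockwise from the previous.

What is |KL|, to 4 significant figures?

32.70

KS is perpendicular to SE, so SE runs at 12.80°; with |SE| = 19.1, E = (38.92, -6.520). ∠SEL = 126.4° gives EL at 66.40° from the x-axis; with |EL| = 17.3, L = (45.84, 9.333). Then |KL| = |L − K| = 32.70.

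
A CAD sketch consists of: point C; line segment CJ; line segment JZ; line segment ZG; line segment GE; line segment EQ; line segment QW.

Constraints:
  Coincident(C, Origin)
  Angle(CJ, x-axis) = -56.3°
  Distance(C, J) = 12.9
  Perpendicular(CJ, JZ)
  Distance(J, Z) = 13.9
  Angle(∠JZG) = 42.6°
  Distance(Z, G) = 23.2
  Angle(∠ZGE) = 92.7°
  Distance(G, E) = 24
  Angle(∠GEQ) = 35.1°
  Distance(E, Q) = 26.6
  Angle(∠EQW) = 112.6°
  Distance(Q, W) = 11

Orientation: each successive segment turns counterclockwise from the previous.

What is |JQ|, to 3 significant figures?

6.82

∠ZGE = 92.7° gives GE at -102° from the x-axis; with |GE| = 24.0, E = (-9.02, -22.9). ∠GEQ = 35.1° gives EQ at 43.3° from the x-axis; with |EQ| = 26.6, Q = (10.3, -4.70). Then |JQ| = |Q − J| = 6.82.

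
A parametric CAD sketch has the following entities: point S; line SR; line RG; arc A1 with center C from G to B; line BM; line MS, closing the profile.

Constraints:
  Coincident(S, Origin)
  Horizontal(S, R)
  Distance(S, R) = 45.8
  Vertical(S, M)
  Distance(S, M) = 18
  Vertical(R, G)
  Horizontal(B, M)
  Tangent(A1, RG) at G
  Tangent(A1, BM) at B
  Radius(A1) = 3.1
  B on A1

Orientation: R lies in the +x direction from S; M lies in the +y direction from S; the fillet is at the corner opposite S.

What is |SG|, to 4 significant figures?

48.16

S is at the origin; S and R share the same y with |SR| = 45.8 and R on the +x side, so R = (45.80, 0.000). SM is vertical with |SM| = 18.0 and M on the +y side, so M = (0.000, 18.00). The virtual corner opposite S is at (45.80, 18.00). The tangent condition forces CG to be normal to RG and A1 meets BM tangentially, so CB is at right angles to BM, with radius 3.1, so the center C sits 3.1 in from both sides at C = (42.70, 14.90). That places the tangent points at G = (45.80, 14.90) on RG and B = (42.70, 18.00) on BM. Then |SG| = |G − S| = 48.16.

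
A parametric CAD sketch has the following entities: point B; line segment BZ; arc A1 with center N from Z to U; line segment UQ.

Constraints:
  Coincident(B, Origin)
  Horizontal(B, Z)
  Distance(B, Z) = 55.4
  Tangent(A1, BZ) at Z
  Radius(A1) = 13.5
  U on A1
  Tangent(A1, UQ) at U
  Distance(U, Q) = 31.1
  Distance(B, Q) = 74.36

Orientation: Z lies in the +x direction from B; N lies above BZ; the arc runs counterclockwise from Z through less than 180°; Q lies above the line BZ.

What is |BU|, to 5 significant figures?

70.451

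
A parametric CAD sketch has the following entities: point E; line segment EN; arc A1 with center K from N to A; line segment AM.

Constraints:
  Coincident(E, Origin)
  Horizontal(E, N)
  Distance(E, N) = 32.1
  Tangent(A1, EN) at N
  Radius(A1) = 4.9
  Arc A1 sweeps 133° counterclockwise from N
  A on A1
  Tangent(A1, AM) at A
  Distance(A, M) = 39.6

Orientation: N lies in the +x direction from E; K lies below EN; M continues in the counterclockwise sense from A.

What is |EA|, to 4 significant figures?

29.68

E is at the origin; E and N share the same y with |EN| = 32.1 and N on the +x side, so N = (32.10, 0.000). The tangent condition forces KN to be normal to EN, so K = N + (0, -4.9) = (32.10, -4.900). On A1, N sits at bearing 90° from K; a 133° counterclockwise sweep puts A at bearing 223°, so A = K + 4.9·(cos 223°, sin 223°) = (28.52, -8.242). Then |EA| = |A − E| = 29.68.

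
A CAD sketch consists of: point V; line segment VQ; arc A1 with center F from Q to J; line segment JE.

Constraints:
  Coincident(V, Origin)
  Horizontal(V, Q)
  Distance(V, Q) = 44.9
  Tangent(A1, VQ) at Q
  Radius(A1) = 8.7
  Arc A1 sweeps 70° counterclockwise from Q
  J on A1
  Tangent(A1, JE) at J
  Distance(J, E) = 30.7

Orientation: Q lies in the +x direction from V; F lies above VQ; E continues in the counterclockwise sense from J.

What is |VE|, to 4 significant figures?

72.37

V is at the origin; VQ is horizontal with |VQ| = 44.9 and Q on the +x side, so Q = (44.90, 0.000). Tangency of A1 to VQ means the radius FQ is perpendicular to VQ, so F = Q + (0, 8.7) = (44.90, 8.700). On A1, Q sits at bearing -90° from F; a 70° counterclockwise sweep puts J at bearing -20°, so J = F + 8.7·(cos -20°, sin -20°) = (53.08, 5.724). A1 meets JE tangentially, so FJ is at right angles to JE, so JE runs along (−sin -20°, cos -20°); with |JE| = 30.7, E = (63.58, 34.57). Then |VE| = |E − V| = 72.37.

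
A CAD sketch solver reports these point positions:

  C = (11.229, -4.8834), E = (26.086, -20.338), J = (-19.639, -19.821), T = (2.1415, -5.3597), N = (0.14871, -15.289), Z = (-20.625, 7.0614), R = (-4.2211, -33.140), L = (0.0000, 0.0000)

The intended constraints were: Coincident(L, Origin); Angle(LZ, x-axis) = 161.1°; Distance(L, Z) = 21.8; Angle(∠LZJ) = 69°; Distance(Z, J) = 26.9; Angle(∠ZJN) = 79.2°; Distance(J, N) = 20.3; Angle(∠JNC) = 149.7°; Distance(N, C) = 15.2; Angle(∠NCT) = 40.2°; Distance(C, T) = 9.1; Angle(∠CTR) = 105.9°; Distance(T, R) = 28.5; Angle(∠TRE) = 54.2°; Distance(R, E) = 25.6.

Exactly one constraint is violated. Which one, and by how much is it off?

Distance(R, E) = 25.6 — off by 7.30.

L = (0.00, 0.00) ✓; LZ at 161.1° ✓; |LZ| = 21.80 ✓; ∠LZJ = 69.00° ✓; |ZJ| = 26.90 ✓; ∠ZJN = 79.20° ✓; |JN| = 20.30 ✓; ∠JNC = 149.7° ✓; |NC| = 15.20 ✓; ∠NCT = 40.20° ✓; |CT| = 9.100 ✓; ∠CTR = 105.9° ✓; |TR| = 28.50 ✓; ∠TRE = 54.20° ✓; |RE| = 32.90 ✗.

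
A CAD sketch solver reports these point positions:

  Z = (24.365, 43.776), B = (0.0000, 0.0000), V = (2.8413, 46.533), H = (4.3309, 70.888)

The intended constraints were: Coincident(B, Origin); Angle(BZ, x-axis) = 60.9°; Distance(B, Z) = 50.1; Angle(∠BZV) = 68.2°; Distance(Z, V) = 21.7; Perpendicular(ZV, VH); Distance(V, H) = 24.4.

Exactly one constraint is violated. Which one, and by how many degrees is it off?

Perpendicular(ZV, VH) — off by 3.80°.

B = (0.00, 0.00) ✓; BZ at 60.90° ✓; |BZ| = 50.10 ✓; ∠BZV = 68.20° ✓; |ZV| = 21.70 ✓; ∠(ZV, VH) = 86.20° ✗; |VH| = 24.40 ✓.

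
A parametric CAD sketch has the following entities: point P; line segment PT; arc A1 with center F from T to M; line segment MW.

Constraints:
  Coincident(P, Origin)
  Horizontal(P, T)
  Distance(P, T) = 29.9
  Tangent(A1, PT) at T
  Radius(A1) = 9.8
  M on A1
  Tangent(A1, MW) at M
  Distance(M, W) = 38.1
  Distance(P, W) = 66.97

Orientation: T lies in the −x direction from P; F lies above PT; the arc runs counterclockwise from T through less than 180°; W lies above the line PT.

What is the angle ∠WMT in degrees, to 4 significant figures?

110.9°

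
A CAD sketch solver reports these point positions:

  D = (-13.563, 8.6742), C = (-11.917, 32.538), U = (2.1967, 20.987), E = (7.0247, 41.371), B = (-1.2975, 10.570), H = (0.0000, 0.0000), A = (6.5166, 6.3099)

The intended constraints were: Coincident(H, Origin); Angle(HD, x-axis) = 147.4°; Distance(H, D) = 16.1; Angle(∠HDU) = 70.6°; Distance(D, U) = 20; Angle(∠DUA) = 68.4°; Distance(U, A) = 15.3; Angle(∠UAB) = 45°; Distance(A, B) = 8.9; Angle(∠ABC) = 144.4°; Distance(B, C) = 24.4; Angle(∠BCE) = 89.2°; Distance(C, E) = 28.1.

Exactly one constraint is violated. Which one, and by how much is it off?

Distance(C, E) = 28.1 — off by 7.20.

H = (0.00, 0.00) ✓; HD at 147.4° ✓; |HD| = 16.10 ✓; ∠HDU = 70.60° ✓; |DU| = 20.00 ✓; ∠DUA = 68.40° ✓; |UA| = 15.30 ✓; ∠UAB = 45.00° ✓; |AB| = 8.900 ✓; ∠ABC = 144.4° ✓; |BC| = 24.40 ✓; ∠BCE = 89.20° ✓; |CE| = 20.90 ✗.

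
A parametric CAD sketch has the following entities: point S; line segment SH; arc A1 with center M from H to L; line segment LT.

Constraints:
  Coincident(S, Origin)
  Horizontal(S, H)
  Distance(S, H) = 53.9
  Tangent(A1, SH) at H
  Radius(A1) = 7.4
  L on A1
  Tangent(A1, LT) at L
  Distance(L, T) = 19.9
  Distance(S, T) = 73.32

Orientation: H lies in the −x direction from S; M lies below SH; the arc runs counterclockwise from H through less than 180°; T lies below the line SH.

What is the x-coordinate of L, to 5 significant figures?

-60.305

S is at the origin; SH is horizontal with |SH| = 53.9 and H on the −x side, so H = (-53.900, 0.0000). Since A1 is tangent to SH there, MH ⟂ SH, so M = H + (0, -7.4) = (-53.900, -7.4000). Since ML ⟂ LT (tangency), |MT| = √(7.4² + 19.9²) = 21.231 regardless of where L sits on A1. So T lies on both circle(S, 73.32) and circle(M, 21.231); the below-SH intersection is T = (-70.273, -20.916). L is the foot of the tangent from T: L = (-60.305, -3.6930).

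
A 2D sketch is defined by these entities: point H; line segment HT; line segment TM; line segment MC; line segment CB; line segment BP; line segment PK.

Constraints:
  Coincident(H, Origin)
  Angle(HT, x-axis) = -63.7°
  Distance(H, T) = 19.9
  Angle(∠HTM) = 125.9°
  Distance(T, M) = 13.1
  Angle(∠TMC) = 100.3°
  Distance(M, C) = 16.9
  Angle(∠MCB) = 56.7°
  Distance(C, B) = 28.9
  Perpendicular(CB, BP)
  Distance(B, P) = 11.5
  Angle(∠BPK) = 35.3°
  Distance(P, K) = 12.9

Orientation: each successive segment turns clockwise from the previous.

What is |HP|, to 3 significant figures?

22.1

H is at the origin; HT runs at -63.7° with length 19.9, so T = (8.82, -17.8). ∠HTM = 125.9° gives TM at -118° from the x-axis; with |TM| = 13.1, M = (2.71, -29.4). ∠TMC = 100.3° gives MC at 162° from the x-axis; with |MC| = 16.9, C = (-13.4, -24.3). ∠MCB = 56.7° gives CB at 39.2° from the x-axis; with |CB| = 28.9, B = (8.99, -6.08). CB is perpendicular to BP, so BP runs at -50.8°; with |BP| = 11.5, P = (16.3, -15.0). Then |HP| = |P − H| = 22.1.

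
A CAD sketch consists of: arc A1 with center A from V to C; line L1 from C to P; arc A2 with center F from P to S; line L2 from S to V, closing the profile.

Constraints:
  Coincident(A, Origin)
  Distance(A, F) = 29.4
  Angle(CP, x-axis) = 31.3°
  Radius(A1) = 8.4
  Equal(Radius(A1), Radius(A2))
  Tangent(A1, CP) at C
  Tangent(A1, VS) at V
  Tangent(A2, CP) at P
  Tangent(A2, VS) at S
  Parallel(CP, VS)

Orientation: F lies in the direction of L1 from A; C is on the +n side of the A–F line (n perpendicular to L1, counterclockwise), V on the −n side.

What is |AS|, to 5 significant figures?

30.576

Tangency of A1 to both parallel lines with radius 8.4 puts C and V at A ± 8.4·n: C = (-4.3640, 7.1775), V = (4.3640, -7.1775). Equal radii place P and S the same way about F: P = F + 8.4·n = (20.757, 22.451), S = F − 8.4·n = (29.485, 8.0964). Then |AS| = |S − A| = 30.576.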